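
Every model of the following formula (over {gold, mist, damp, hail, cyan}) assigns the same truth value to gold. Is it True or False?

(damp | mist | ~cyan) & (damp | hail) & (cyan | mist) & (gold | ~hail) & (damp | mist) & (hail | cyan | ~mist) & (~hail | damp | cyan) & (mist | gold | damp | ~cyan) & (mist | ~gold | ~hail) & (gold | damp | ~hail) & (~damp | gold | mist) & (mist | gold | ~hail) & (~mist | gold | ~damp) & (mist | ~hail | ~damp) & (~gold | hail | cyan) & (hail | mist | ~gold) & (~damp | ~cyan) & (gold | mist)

True

Suppose gold = 0.
The clause (~hail) is unit, so hail = 0.
The clause (damp) is unit, so damp = 1.
The clause (mist) is unit, so mist = 1.
Now (~mist) is unsatisfied and unit — conflict.
So every satisfying assignment has gold = True.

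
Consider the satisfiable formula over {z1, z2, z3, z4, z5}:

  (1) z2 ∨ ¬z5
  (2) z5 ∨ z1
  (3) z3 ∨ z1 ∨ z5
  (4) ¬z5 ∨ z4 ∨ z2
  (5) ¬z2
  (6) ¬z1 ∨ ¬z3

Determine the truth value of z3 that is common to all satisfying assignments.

False

Suppose z3 = True.
Unit clause (¬z2) forces z2 = False.
Unit clause (¬z5) forces z5 = False.
Unit clause (z1) forces z1 = True.
But (¬z1) is also a unit clause — contradiction.
So every satisfying assignment has z3 = False.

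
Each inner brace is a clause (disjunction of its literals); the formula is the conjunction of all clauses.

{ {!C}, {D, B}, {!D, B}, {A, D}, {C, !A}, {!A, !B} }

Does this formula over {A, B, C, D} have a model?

Yes, satisfiable

Unit clause (!C) forces C = false.
Unit clause (!A) forces A = false.
Unit clause (D) forces D = true.
Unit clause (B) forces B = true.
All clauses are satisfied.
A satisfying assignment: A ↦ false, B ↦ true, C ↦ false, D ↦ true.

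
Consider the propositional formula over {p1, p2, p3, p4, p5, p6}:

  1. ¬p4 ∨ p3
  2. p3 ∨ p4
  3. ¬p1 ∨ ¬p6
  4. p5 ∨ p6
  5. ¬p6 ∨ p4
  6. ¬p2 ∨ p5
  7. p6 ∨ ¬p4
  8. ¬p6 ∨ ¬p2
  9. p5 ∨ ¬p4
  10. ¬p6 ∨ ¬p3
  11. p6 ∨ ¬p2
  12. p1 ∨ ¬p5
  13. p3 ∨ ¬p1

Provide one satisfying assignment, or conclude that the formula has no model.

Branch on p4: set p4 = False.
(p3) alone gives p3 = True.
(¬p6) alone gives p6 = False.
(p5) alone gives p5 = True.
(¬p2) alone gives p2 = False.
(p1) alone gives p1 = True.
All clauses are satisfied.

p1: True; p2: False; p3: True; p4: False; p5: True; p6: False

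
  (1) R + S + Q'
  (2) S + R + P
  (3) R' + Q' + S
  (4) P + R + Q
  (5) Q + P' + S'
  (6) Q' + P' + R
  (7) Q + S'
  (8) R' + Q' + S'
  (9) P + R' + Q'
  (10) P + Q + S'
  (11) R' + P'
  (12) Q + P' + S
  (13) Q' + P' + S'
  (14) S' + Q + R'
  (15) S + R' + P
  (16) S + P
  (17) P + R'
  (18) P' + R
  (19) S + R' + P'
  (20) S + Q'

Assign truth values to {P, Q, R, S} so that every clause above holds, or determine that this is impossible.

Case Q = 1:
The clause (S) is unit, so S = 1.
The clause (R') is unit, so R = 0.
The clause (P') is unit, so P = 0.
This assignment satisfies each clause.

P: 0, Q: 1, R: 0, S: 1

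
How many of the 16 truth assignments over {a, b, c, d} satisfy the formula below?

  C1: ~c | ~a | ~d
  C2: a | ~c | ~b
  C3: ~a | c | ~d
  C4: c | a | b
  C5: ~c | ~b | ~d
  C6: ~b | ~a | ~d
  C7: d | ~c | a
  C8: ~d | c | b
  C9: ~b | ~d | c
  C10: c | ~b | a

There are 2^4 = 16 truth assignments over (a, b, c, d).
Split on c. With c = 1, the clauses containing c are satisfied and ~c drops from the rest; 3 of the 2^3 = 8 assignments to the other variables satisfy what remains.
With c = 0, by the same count on the reduced clause set, 2 assignments work.
(One model: a=F, b=F, c=T, d=T.)
Total: 3 + 2 = 5.

5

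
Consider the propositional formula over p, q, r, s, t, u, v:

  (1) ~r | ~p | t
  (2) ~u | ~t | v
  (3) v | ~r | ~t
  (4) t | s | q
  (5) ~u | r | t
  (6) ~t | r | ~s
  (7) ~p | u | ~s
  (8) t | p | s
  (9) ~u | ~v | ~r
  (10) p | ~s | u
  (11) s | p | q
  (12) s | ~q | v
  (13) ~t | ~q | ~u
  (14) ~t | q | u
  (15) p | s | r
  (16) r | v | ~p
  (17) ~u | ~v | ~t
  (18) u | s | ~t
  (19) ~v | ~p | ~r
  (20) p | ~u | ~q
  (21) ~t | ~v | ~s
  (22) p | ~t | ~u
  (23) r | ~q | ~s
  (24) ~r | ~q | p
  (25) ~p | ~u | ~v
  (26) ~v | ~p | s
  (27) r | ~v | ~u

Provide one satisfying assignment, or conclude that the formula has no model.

Branch on r: set r = 1.
Branch on p: set p = 0.
From the singleton clause (~q), q = 0.
From the singleton clause (s), s = 1.
From the singleton clause (u), u = 1.
From the singleton clause (~v), v = 0.
From the singleton clause (~t), t = 0.
Every clause now holds.

p ↦ 0, q ↦ 0, r ↦ 1, s ↦ 1, t ↦ 0, u ↦ 1, v ↦ 0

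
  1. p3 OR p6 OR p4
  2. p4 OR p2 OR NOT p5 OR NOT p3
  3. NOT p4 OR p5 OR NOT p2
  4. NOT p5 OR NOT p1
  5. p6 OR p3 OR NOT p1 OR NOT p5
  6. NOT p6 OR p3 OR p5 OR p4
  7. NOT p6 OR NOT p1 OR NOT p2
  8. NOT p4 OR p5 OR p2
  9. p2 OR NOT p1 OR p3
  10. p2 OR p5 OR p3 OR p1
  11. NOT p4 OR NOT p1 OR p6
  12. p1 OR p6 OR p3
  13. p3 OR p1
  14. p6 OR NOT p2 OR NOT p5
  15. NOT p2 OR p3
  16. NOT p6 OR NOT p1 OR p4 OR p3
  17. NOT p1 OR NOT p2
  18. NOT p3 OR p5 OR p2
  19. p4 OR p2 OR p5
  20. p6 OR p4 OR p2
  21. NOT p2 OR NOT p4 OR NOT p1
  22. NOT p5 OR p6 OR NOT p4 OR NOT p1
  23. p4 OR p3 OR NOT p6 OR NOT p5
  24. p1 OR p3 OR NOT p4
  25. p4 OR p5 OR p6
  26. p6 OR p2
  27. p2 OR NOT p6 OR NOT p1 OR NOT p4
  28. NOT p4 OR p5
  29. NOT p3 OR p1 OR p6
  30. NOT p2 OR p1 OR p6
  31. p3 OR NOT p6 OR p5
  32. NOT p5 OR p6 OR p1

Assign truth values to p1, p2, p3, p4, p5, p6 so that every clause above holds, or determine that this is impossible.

Try p5 = false.
The clause (NOT p4) is unit, so p4 = false.
The clause (p2) is unit, so p2 = true.
The clause (p3) is unit, so p3 = true.
The clause (NOT p1) is unit, so p1 = false.
The clause (p6) is unit, so p6 = true.
Every clause now holds.

p1 ↦ false, p2 ↦ true, p3 ↦ true, p4 ↦ false, p5 ↦ false, p6 ↦ true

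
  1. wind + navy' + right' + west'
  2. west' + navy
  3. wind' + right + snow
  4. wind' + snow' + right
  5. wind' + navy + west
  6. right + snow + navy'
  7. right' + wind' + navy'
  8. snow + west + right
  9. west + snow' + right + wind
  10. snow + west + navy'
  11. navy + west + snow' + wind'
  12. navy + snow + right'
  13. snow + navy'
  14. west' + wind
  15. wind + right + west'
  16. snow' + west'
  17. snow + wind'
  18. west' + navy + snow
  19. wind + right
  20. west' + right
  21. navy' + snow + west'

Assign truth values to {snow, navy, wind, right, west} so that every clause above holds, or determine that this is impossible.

Try west = 0.
Try wind = 0.
The clause (right) is unit, so right = 1.
Try snow = 1.
No clause remains; navy is free.

snow ↦ 1, navy ↦ 0, wind ↦ 0, right ↦ 1, west ↦ 0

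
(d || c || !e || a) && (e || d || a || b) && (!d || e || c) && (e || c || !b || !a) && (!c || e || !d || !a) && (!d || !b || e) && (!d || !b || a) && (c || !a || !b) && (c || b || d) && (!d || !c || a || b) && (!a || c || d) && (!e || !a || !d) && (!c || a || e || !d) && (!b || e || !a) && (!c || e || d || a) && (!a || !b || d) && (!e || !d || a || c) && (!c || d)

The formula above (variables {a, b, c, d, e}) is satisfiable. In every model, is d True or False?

False

Suppose d = true.
Try e = true.
(!a) alone gives a = false.
(!b) alone gives b = false.
(!c) alone gives c = false.
Now (c) is unsatisfied and unit — conflict.
So e must be the other value — set e = false.
(c) alone gives c = true.
(!a) alone gives a = false.
Now (a) is unsatisfied and unit — conflict.
Both values of e lead to a conflict.
So every satisfying assignment has d = False.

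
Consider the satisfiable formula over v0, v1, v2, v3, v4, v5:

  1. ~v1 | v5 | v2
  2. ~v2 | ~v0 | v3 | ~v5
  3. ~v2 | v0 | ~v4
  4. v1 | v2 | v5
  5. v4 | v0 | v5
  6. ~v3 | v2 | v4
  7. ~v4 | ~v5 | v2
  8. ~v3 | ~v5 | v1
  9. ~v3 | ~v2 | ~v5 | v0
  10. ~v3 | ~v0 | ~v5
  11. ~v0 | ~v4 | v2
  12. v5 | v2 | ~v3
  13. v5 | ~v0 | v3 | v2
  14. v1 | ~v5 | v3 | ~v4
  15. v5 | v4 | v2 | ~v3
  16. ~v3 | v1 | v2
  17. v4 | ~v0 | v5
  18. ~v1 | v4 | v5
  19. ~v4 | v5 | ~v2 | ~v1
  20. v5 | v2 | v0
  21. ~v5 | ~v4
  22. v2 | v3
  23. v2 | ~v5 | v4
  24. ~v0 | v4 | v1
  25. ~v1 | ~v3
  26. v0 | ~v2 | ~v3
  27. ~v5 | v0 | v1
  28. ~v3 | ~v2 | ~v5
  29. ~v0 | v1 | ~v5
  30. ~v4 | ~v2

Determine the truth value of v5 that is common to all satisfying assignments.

True

Suppose v5 = 0.
Case v1 = 0:
Unit clause (v2) forces v2 = 1.
Unit clause (~v4) forces v4 = 0.
Unit clause (v0) forces v0 = 1.
But (~v0) is also a unit clause — contradiction.
Backtrack on v1: now try v1 = 1.
Unit clause (v2) forces v2 = 1.
Unit clause (v4) forces v4 = 1.
But (~v4) is also a unit clause — contradiction.
Either choice for v1 ends in contradiction.
So every satisfying assignment has v5 = True.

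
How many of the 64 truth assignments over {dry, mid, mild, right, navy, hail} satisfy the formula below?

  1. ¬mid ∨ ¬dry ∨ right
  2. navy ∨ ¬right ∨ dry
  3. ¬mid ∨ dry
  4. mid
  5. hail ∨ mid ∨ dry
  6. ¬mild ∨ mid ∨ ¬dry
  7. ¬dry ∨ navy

4

There are 2^6 = 64 truth assignments over (dry, mid, mild, right, navy, hail).
Split on dry. With dry = True, the clauses containing dry are satisfied and ¬dry drops from the rest; 4 of the 2^5 = 32 assignments to the other variables satisfy what remains.
With dry = False, by the same count on the reduced clause set, 0 assignments work.
Total: 4 + 0 = 4.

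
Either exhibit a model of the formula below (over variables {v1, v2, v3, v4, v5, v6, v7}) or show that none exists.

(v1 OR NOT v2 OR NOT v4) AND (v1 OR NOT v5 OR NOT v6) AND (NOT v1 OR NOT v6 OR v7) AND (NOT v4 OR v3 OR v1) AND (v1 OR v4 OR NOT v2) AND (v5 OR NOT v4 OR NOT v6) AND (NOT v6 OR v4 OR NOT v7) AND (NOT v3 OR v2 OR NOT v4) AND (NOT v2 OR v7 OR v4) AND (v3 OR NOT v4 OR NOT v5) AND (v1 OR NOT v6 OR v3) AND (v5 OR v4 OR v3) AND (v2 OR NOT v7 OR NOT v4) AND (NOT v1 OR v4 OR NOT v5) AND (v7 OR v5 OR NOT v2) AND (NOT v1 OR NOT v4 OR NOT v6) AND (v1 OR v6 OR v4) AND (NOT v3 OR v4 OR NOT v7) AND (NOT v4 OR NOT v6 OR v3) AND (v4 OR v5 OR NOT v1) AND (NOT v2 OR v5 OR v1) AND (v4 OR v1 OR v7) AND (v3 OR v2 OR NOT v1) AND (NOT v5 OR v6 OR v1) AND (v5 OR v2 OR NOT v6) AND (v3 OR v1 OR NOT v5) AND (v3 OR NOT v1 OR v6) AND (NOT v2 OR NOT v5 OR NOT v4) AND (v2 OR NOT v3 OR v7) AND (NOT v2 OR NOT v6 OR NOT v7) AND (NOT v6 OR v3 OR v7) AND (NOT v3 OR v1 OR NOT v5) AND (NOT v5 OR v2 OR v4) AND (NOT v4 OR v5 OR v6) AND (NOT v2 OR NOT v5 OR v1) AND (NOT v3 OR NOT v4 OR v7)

Case v1 = true:
Case v6 = false:
The clause (v3) is unit, so v3 = true.
Case v2 = true:
Case v7 = true:
The clause (v4) is unit, so v4 = true.
The clause (NOT v5) is unit, so v5 = false.
That conflicts with the unit clause (v5).
So v7 must be the other value — set v7 = false.
The clause (v4) is unit, so v4 = true.
That conflicts with the unit clause (NOT v4).
Either choice for v7 ends in contradiction.
So v2 must be the other value — set v2 = false.
The clause (NOT v4) is unit, so v4 = false.
The clause (NOT v5) is unit, so v5 = false.
That conflicts with the unit clause (v5).
Either choice for v2 ends in contradiction.
So v6 must be the other value — set v6 = true.
The clause (v7) is unit, so v7 = true.
The clause (v4) is unit, so v4 = true.
That conflicts with the unit clause (NOT v4).
Either choice for v6 ends in contradiction.
So v1 must be the other value — set v1 = false.
Case v2 = false:
Case v5 = false:
The clause (NOT v6) is unit, so v6 = false.
The clause (v4) is unit, so v4 = true.
That conflicts with the unit clause (NOT v4).
So v5 must be the other value — set v5 = true.
The clause (NOT v6) is unit, so v6 = false.
That conflicts with the unit clause (v6).
Either choice for v5 ends in contradiction.
So v2 must be the other value — set v2 = true.
The clause (NOT v4) is unit, so v4 = false.
That conflicts with the unit clause (v4).
Either choice for v2 ends in contradiction.
Either choice for v1 ends in contradiction.

UNSATISFIABLE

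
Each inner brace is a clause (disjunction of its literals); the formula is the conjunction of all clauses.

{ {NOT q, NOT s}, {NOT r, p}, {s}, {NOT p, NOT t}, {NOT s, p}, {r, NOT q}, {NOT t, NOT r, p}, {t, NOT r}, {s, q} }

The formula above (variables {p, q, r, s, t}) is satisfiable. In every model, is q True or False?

Suppose q = true.
From the singleton clause (NOT s), s = false.
Now (s) is unsatisfied and unit — conflict.
So every satisfying assignment has q = False.

False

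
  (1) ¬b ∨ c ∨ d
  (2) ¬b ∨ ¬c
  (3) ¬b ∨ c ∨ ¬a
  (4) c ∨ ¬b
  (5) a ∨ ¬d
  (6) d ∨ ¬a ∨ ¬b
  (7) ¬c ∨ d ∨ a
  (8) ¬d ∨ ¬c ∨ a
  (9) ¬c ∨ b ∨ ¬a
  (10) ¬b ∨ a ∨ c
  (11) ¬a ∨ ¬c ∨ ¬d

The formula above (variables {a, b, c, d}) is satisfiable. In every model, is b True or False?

False

Suppose b = True.
(¬c) alone gives c = False.
That conflicts with the unit clause (c).
So every satisfying assignment has b = False.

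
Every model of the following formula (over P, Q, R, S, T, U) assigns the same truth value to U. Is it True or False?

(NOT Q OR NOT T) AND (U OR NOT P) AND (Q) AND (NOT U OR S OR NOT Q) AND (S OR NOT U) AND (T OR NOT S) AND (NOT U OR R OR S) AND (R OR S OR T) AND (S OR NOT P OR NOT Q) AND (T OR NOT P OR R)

False

Suppose U = true.
From the singleton clause (Q), Q = true.
From the singleton clause (NOT T), T = false.
From the singleton clause (S), S = true.
That conflicts with the unit clause (NOT S).
So every satisfying assignment has U = False.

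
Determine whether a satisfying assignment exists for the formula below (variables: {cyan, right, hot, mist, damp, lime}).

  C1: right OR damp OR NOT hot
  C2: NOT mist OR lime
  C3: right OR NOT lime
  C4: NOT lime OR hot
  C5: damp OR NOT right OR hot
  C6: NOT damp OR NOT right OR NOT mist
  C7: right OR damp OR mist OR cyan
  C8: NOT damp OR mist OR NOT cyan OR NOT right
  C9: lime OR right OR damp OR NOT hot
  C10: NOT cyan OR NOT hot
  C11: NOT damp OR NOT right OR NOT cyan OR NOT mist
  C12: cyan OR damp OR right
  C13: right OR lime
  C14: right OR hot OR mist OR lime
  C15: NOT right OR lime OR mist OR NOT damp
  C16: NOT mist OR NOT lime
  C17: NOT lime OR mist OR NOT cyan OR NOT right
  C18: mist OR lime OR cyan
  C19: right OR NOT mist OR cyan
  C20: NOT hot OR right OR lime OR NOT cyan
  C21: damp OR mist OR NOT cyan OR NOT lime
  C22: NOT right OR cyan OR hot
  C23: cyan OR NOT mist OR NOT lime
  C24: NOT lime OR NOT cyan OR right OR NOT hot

Try mist = false.
Try right = true.
Try lime = true.
Unit clause (hot) forces hot = true.
Unit clause (NOT cyan) forces cyan = false.
No clause remains; damp is free.
A satisfying assignment: cyan ↦ false,  right ↦ true,  hot ↦ true,  mist ↦ false,  damp ↦ false,  lime ↦ true.

Yes, satisfiable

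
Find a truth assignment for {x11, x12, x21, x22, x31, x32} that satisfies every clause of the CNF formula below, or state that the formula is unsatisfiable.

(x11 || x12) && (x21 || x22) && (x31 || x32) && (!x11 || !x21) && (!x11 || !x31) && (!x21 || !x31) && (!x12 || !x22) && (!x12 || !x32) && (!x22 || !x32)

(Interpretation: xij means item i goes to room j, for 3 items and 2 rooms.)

UNSATISFIABLE

Suppose x11 = true.
The clause (!x21) is unit, so x21 = false.
The clause (x22) is unit, so x22 = true.
The clause (!x31) is unit, so x31 = false.
The clause (x32) is unit, so x32 = true.
Now (!x32) is unsatisfied and unit — conflict.
Backtrack on x11: now try x11 = false.
The clause (x12) is unit, so x12 = true.
The clause (!x22) is unit, so x22 = false.
The clause (x21) is unit, so x21 = true.
The clause (!x31) is unit, so x31 = false.
The clause (x32) is unit, so x32 = true.
Now (!x32) is unsatisfied and unit — conflict.
Either choice for x11 ends in contradiction.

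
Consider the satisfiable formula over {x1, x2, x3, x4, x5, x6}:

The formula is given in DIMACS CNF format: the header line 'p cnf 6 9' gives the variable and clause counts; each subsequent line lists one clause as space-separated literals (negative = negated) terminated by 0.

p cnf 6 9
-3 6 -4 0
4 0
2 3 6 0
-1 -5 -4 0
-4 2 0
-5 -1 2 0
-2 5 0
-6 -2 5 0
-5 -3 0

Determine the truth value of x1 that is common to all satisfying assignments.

False

Suppose x1 = True.
(x4) alone gives x4 = True.
(¬x5) alone gives x5 = False.
(x2) alone gives x2 = True.
But (¬x2) is also a unit clause — contradiction.
So every satisfying assignment has x1 = False.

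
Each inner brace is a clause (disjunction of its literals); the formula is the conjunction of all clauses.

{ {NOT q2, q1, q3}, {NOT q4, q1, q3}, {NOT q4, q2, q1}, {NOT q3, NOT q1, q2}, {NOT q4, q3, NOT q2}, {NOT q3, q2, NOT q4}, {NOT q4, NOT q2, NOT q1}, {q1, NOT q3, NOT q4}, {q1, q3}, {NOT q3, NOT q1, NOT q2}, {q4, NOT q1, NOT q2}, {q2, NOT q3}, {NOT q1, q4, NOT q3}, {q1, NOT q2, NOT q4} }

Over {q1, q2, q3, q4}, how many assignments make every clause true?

3

There are 2^4 = 16 truth assignments over (q1, q2, q3, q4).
Check each against the 14 clauses (columns in the order q1, q2, q3, q4):
  F F F F  ✗ fails (q1 OR q3)
  F F F T  ✗ fails (NOT q4 OR q1 OR q3)
  F F T F  ✗ fails (q2 OR NOT q3)
  F F T T  ✗ fails (NOT q4 OR q2 OR q1)
  F T F F  ✗ fails (NOT q2 OR q1 OR q3)
  F T F T  ✗ fails (NOT q2 OR q1 OR q3)
  F T T F  ✓ satisfies all
  F T T T  ✗ fails (q1 OR NOT q3 OR NOT q4)
  T F F F  ✓ satisfies all
  T F F T  ✓ satisfies all
  T F T F  ✗ fails (NOT q3 OR NOT q1 OR q2)
  T F T T  ✗ fails (NOT q3 OR NOT q1 OR q2)
  T T F F  ✗ fails (q4 OR NOT q1 OR NOT q2)
  T T F T  ✗ fails (NOT q4 OR q3 OR NOT q2)
  T T T F  ✗ fails (NOT q3 OR NOT q1 OR NOT q2)
  T T T T  ✗ fails (NOT q4 OR NOT q2 OR NOT q1)
3 of the 16 rows are models.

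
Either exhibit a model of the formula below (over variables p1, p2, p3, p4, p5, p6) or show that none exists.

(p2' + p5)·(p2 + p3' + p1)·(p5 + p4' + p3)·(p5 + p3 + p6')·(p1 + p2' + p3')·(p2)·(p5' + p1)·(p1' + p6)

p1: 1, p2: 1, p3: 1, p4: 1, p5: 1, p6: 1

From the singleton clause (p2), p2 = 1.
From the singleton clause (p5), p5 = 1.
From the singleton clause (p1), p1 = 1.
From the singleton clause (p6), p6 = 1.
No clause remains; p3, p4 are free.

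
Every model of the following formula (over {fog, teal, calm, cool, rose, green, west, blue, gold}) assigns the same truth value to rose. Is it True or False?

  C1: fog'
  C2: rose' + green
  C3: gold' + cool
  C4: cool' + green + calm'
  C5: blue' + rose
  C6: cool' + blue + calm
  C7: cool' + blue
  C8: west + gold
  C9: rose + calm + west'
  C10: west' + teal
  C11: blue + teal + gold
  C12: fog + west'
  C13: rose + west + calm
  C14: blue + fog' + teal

True

Suppose rose = 0.
The clause (fog') is unit, so fog = 0.
The clause (blue') is unit, so blue = 0.
The clause (cool') is unit, so cool = 0.
The clause (gold') is unit, so gold = 0.
The clause (west) is unit, so west = 1.
That conflicts with the unit clause (west').
So every satisfying assignment has rose = True.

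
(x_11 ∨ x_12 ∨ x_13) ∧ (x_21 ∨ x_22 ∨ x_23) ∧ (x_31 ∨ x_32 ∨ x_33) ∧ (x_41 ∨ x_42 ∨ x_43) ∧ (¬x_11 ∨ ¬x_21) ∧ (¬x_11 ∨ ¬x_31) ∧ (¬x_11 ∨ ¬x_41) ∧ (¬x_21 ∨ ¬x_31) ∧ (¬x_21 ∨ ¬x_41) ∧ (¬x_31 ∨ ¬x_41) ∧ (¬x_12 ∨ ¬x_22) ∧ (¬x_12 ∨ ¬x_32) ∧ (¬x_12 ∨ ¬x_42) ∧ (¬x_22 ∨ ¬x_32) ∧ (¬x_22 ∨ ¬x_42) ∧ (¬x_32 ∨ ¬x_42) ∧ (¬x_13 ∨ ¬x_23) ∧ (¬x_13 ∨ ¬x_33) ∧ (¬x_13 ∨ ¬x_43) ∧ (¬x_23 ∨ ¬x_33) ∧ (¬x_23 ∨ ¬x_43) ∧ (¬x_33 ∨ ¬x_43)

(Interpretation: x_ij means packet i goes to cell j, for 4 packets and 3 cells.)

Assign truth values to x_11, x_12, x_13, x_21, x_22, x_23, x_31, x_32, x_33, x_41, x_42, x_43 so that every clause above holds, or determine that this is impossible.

Try x_11 = False.
Try x_12 = True.
The clause (¬x_22) is unit, so x_22 = False.
The clause (¬x_32) is unit, so x_32 = False.
The clause (¬x_42) is unit, so x_42 = False.
Try x_21 = True.
The clause (¬x_31) is unit, so x_31 = False.
The clause (x_33) is unit, so x_33 = True.
The clause (¬x_41) is unit, so x_41 = False.
The clause (x_43) is unit, so x_43 = True.
That conflicts with the unit clause (¬x_43).
Undo x_21 and try x_21 = False.
The clause (x_23) is unit, so x_23 = True.
The clause (¬x_13) is unit, so x_13 = False.
The clause (¬x_33) is unit, so x_33 = False.
The clause (x_31) is unit, so x_31 = True.
The clause (¬x_41) is unit, so x_41 = False.
The clause (x_43) is unit, so x_43 = True.
That conflicts with the unit clause (¬x_43).
Both values of x_21 lead to a conflict.
Undo x_12 and try x_12 = False.
The clause (x_13) is unit, so x_13 = True.
The clause (¬x_23) is unit, so x_23 = False.
The clause (¬x_33) is unit, so x_33 = False.
The clause (¬x_43) is unit, so x_43 = False.
Try x_21 = True.
The clause (¬x_31) is unit, so x_31 = False.
The clause (x_32) is unit, so x_32 = True.
The clause (¬x_41) is unit, so x_41 = False.
The clause (x_42) is unit, so x_42 = True.
That conflicts with the unit clause (¬x_42).
Undo x_21 and try x_21 = False.
The clause (x_22) is unit, so x_22 = True.
The clause (¬x_32) is unit, so x_32 = False.
The clause (x_31) is unit, so x_31 = True.
The clause (¬x_41) is unit, so x_41 = False.
The clause (x_42) is unit, so x_42 = True.
That conflicts with the unit clause (¬x_42).
Both values of x_21 lead to a conflict.
Both values of x_12 lead to a conflict.
Undo x_11 and try x_11 = True.
The clause (¬x_21) is unit, so x_21 = False.
The clause (¬x_31) is unit, so x_31 = False.
The clause (¬x_41) is unit, so x_41 = False.
Try x_22 = True.
The clause (¬x_12) is unit, so x_12 = False.
The clause (¬x_32) is unit, so x_32 = False.
The clause (x_33) is unit, so x_33 = True.
The clause (¬x_42) is unit, so x_42 = False.
The clause (x_43) is unit, so x_43 = True.
That conflicts with the unit clause (¬x_43).
Undo x_22 and try x_22 = False.
The clause (x_23) is unit, so x_23 = True.
The clause (¬x_13) is unit, so x_13 = False.
The clause (¬x_33) is unit, so x_33 = False.
The clause (x_32) is unit, so x_32 = True.
The clause (¬x_12) is unit, so x_12 = False.
The clause (¬x_42) is unit, so x_42 = False.
The clause (x_43) is unit, so x_43 = True.
That conflicts with the unit clause (¬x_43).
Both values of x_22 lead to a conflict.
Both values of x_11 lead to a conflict.

UNSATISFIABLE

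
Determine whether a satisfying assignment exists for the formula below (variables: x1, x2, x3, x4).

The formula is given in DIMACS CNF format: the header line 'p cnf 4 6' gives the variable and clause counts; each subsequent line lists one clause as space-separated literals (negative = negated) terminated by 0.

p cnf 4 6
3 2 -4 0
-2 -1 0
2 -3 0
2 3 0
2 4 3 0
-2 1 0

Branch on x2: set x2 = False.
The clause (¬x3) is unit, so x3 = False.
Now (x3) is unsatisfied and unit — conflict.
So x2 must be the other value — set x2 = True.
The clause (¬x1) is unit, so x1 = False.
Now (x1) is unsatisfied and unit — conflict.
Both values of x2 lead to a conflict.
No assignment satisfies every clause.

No, unsatisfiable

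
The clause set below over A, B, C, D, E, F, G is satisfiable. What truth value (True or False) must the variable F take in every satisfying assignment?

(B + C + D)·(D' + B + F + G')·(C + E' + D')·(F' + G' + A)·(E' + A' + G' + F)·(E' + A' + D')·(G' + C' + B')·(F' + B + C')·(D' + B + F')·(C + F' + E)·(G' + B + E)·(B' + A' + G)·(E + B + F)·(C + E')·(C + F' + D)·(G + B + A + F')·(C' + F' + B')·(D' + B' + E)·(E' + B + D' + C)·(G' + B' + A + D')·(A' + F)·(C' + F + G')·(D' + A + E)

False

Suppose F = 1.
Suppose G = 0.
Suppose B = 1.
(A') alone gives A = 0.
(C') alone gives C = 0.
(E) alone gives E = 1.
But (E') is also a unit clause — contradiction.
Backtrack on B: now try B = 0.
(C') alone gives C = 0.
(D) alone gives D = 1.
But (D') is also a unit clause — contradiction.
Both values of B lead to a conflict.
Backtrack on G: now try G = 1.
(A) alone gives A = 1.
Suppose E = 0.
(C) alone gives C = 1.
(B') alone gives B = 0.
But (B) is also a unit clause — contradiction.
Backtrack on E: now try E = 1.
(D') alone gives D = 0.
(C) alone gives C = 1.
(B') alone gives B = 0.
But (B) is also a unit clause — contradiction.
Both values of E lead to a conflict.
Both values of G lead to a conflict.
So every satisfying assignment has F = False.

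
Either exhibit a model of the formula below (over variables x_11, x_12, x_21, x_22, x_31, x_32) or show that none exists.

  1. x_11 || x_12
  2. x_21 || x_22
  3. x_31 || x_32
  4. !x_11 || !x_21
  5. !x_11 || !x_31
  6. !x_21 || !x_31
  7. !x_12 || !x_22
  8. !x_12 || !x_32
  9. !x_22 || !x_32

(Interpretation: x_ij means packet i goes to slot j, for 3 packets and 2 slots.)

Branch on x_11: set x_11 = true.
From the singleton clause (!x_21), x_21 = false.
From the singleton clause (x_22), x_22 = true.
From the singleton clause (!x_31), x_31 = false.
From the singleton clause (x_32), x_32 = true.
That conflicts with the unit clause (!x_32).
That branch fails; take x_11 = false instead.
From the singleton clause (x_12), x_12 = true.
From the singleton clause (!x_22), x_22 = false.
From the singleton clause (x_21), x_21 = true.
From the singleton clause (!x_31), x_31 = false.
From the singleton clause (x_32), x_32 = true.
That conflicts with the unit clause (!x_32).
Neither x_11 = true nor x_11 = false works.

UNSATISFIABLE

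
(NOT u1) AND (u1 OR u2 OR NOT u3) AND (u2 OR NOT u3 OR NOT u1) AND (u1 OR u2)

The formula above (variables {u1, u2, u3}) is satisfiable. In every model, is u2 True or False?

Suppose u2 = false.
(NOT u1) alone gives u1 = false.
That conflicts with the unit clause (u1).
So every satisfying assignment has u2 = True.

True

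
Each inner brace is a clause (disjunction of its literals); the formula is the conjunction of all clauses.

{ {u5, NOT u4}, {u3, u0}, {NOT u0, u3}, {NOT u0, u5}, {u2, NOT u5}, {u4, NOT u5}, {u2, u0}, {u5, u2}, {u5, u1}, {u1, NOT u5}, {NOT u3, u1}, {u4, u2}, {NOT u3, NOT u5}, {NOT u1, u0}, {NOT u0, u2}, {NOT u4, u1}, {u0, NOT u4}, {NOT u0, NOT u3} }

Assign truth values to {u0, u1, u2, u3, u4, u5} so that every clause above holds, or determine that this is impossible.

Try u5 = true.
(u2) alone gives u2 = true.
(u4) alone gives u4 = true.
(u1) alone gives u1 = true.
(NOT u3) alone gives u3 = false.
(u0) alone gives u0 = true.
But (NOT u0) is also a unit clause — contradiction.
So u5 must be the other value — set u5 = false.
(NOT u4) alone gives u4 = false.
(NOT u0) alone gives u0 = false.
(u3) alone gives u3 = true.
(u2) alone gives u2 = true.
(u1) alone gives u1 = true.
But (NOT u1) is also a unit clause — contradiction.
Either choice for u5 ends in contradiction.

UNSATISFIABLE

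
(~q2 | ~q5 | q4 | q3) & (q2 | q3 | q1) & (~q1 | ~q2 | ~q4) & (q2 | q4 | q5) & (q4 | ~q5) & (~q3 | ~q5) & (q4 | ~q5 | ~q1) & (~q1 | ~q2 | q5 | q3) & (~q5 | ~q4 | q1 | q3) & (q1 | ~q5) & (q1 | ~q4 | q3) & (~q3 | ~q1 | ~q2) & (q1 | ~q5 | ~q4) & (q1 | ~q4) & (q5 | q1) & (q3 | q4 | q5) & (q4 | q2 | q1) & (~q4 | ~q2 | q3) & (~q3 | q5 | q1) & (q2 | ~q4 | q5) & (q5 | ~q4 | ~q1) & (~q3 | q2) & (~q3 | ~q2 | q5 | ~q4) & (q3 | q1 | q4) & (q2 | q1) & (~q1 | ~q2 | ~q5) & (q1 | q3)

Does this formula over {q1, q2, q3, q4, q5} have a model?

Satisfiable

Try q4 = 1.
Unit clause (q1) forces q1 = 1.
Unit clause (~q2) forces q2 = 0.
Unit clause (q5) forces q5 = 1.
Unit clause (~q3) forces q3 = 0.
This assignment satisfies each clause.
A satisfying assignment: q1 ↦ 1; q2 ↦ 0; q3 ↦ 0; q4 ↦ 1; q5 ↦ 1.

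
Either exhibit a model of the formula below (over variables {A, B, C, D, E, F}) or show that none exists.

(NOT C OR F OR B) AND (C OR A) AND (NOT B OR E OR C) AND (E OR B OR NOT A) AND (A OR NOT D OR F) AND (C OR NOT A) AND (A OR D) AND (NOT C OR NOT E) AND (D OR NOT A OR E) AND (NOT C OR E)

Suppose C = true.
Unit clause (NOT E) forces E = false.
Now (E) is unsatisfied and unit — conflict.
Undo C and try C = false.
Unit clause (A) forces A = true.
Now (NOT A) is unsatisfied and unit — conflict.
Neither C = true nor C = false works.

UNSATISFIABLE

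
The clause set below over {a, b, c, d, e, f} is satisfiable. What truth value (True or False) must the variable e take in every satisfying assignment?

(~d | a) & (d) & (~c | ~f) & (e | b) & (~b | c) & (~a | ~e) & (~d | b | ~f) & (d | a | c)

Suppose e = 1.
(d) alone gives d = 1.
(a) alone gives a = 1.
That conflicts with the unit clause (~a).
So every satisfying assignment has e = False.

False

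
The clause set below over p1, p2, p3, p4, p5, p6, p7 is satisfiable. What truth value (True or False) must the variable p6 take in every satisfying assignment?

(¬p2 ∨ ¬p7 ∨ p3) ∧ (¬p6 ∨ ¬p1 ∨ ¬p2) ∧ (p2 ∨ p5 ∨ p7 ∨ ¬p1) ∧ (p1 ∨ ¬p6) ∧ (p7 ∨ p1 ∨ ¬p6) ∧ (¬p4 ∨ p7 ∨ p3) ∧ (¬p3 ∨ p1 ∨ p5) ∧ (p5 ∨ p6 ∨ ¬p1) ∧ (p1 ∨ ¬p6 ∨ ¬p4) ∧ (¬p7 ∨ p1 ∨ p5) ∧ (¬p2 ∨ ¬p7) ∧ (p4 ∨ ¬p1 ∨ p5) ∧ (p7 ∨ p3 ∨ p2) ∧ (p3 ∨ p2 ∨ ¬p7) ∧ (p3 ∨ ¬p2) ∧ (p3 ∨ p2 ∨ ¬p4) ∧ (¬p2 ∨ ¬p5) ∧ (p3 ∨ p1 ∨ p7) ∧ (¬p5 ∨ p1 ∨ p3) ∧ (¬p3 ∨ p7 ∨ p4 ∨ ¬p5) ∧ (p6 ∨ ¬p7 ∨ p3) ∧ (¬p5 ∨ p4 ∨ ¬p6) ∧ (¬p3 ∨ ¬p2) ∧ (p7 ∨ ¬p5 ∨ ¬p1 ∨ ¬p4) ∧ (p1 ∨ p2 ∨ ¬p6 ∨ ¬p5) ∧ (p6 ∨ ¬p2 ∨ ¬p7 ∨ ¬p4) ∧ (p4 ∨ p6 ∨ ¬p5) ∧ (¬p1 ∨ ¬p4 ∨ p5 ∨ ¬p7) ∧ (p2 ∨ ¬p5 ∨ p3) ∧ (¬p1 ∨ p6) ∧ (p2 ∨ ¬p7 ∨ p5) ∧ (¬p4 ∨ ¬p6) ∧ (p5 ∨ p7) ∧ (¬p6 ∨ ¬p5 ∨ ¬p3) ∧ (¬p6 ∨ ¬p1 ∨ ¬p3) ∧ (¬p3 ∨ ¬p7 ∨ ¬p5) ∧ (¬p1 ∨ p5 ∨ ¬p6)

False

Suppose p6 = True.
Unit clause (p1) forces p1 = True.
Unit clause (¬p2) forces p2 = False.
Unit clause (¬p4) forces p4 = False.
Unit clause (p5) forces p5 = True.
Now (¬p5) is unsatisfied and unit — conflict.
So every satisfying assignment has p6 = False.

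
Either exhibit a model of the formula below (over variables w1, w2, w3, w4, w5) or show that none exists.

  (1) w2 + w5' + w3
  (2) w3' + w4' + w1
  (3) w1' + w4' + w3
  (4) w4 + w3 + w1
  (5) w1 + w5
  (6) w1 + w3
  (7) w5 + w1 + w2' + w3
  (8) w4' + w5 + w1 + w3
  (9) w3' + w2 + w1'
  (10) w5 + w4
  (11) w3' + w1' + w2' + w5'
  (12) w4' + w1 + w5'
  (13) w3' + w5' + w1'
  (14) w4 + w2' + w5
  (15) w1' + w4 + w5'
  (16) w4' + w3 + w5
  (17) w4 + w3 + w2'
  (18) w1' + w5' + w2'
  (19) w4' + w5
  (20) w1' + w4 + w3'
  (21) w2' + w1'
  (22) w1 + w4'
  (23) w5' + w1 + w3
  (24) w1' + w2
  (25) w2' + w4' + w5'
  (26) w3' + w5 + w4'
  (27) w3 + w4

w1 ↦ 0; w2 ↦ 1; w3 ↦ 1; w4 ↦ 0; w5 ↦ 1

Try w1 = 0.
(w5) alone gives w5 = 1.
(w3) alone gives w3 = 1.
(w4') alone gives w4 = 0.
Every clause is now satisfied; w2 is unconstrained.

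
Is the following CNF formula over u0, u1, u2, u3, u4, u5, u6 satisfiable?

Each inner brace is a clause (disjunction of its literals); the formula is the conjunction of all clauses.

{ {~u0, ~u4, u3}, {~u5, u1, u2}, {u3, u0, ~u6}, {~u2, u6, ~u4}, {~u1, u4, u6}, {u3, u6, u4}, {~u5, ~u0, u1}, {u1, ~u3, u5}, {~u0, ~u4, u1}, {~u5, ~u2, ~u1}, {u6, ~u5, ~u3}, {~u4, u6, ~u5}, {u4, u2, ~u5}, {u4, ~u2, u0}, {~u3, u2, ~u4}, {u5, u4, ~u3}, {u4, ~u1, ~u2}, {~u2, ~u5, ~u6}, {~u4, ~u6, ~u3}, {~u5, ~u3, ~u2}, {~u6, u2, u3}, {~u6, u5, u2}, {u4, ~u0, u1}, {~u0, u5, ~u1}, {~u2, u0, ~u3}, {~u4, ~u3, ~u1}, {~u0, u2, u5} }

Suppose u0 = 0.
Suppose u3 = 0.
From the singleton clause (~u6), u6 = 0.
From the singleton clause (u4), u4 = 1.
From the singleton clause (~u2), u2 = 0.
From the singleton clause (~u5), u5 = 0.
Every clause is now satisfied; u1 is unconstrained.
A satisfying assignment: u0=0, u1=1, u2=0, u3=0, u4=1, u5=0, u6=0.

Yes, satisfiable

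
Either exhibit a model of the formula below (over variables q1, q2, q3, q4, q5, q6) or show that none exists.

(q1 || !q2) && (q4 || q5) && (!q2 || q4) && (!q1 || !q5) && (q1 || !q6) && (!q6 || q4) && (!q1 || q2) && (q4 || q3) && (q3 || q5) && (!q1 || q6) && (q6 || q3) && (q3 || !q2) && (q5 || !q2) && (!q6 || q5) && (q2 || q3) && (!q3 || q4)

q1: false; q2: false; q3: true; q4: true; q5: true; q6: false

Try q1 = false.
(!q2) alone gives q2 = false.
(!q6) alone gives q6 = false.
(q3) alone gives q3 = true.
(q4) alone gives q4 = true.
No clause remains; q5 is free.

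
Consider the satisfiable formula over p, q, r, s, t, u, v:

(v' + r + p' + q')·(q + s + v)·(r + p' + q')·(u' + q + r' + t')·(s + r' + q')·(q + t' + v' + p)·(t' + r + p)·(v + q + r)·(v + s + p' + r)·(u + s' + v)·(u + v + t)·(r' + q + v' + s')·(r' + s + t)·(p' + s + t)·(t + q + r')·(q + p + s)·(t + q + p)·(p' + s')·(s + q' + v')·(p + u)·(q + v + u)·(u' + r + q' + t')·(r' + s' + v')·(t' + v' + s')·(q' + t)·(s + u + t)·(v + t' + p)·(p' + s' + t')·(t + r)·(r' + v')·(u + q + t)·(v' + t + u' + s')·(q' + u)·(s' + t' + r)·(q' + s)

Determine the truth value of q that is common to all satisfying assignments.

Suppose q = 1.
(t) alone gives t = 1.
(u) alone gives u = 1.
(r) alone gives r = 1.
(s) alone gives s = 1.
(p') alone gives p = 0.
(v') alone gives v = 0.
Now (v) is unsatisfied and unit — conflict.
So every satisfying assignment has q = False.

False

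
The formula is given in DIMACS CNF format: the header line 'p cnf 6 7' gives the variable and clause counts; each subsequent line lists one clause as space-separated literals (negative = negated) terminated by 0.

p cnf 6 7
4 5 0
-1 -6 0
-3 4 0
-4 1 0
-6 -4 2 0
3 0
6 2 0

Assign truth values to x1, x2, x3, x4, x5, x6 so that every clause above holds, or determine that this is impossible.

x1: True; x2: True; x3: True; x4: True; x5: True; x6: False

The clause (x3) is unit, so x3 = True.
The clause (x4) is unit, so x4 = True.
The clause (x1) is unit, so x1 = True.
The clause (¬x6) is unit, so x6 = False.
The clause (x2) is unit, so x2 = True.
All clauses hold; x5 can take either value.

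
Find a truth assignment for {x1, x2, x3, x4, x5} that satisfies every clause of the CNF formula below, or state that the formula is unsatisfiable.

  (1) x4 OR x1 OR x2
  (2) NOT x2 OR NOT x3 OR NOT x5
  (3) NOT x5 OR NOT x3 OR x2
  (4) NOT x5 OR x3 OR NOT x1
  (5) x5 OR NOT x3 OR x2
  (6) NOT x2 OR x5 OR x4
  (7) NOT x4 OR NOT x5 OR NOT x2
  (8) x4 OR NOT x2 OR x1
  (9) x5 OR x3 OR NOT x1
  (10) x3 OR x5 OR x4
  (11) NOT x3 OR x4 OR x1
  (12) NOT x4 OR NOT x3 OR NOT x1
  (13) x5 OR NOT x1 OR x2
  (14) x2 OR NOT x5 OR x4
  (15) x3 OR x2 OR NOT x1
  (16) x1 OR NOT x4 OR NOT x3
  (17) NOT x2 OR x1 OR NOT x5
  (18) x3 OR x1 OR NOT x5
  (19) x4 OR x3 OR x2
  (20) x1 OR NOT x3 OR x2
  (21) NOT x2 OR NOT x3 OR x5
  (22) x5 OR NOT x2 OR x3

x1=false, x2=false, x3=false, x4=true, x5=false

Suppose x4 = true.
Suppose x5 = false.
Suppose x3 = false.
(NOT x1) alone gives x1 = false.
(NOT x2) alone gives x2 = false.
This assignment satisfies each clause.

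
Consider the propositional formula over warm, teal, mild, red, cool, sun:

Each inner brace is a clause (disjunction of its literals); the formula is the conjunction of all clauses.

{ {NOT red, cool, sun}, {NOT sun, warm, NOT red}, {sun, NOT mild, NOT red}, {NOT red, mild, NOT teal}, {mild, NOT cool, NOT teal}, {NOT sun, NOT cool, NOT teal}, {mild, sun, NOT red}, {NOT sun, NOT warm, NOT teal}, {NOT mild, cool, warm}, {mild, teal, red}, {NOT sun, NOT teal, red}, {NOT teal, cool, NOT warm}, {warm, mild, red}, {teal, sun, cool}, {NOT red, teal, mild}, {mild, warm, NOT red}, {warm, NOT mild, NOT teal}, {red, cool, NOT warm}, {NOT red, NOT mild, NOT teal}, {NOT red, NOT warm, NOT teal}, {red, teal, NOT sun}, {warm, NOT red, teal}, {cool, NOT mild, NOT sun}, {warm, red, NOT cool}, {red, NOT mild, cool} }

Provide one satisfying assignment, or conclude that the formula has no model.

warm: true, teal: true, mild: true, red: false, cool: true, sun: false

Try red = false.
Try mild = true.
The clause (cool) is unit, so cool = true.
The clause (warm) is unit, so warm = true.
Try sun = false.
Every clause is now satisfied; teal is unconstrained.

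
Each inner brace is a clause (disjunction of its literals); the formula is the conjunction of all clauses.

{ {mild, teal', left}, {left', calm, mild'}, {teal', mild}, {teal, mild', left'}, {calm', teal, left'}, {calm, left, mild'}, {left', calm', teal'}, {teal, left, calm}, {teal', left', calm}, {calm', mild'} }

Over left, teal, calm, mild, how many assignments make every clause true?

There are 2^4 = 16 truth assignments over (left, teal, calm, mild).
Split on left. With left = 1, the clauses containing left are satisfied and left' drops from the rest; 1 of the 2^3 = 8 assignments to the other variables satisfy what remains.
With left = 0, by the same count on the reduced clause set, 1 assignment works.
(One model: left=F, teal=F, calm=T, mild=F.)
Total: 1 + 1 = 2.

2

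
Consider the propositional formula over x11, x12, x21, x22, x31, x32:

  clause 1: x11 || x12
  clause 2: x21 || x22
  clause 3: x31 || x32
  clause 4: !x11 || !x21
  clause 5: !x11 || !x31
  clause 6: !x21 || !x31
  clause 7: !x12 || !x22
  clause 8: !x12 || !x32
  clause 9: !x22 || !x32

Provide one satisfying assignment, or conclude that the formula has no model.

Branch on x11: set x11 = true.
Unit clause (!x21) forces x21 = false.
Unit clause (x22) forces x22 = true.
Unit clause (!x31) forces x31 = false.
Unit clause (x32) forces x32 = true.
But (!x32) is also a unit clause — contradiction.
Undo x11 and try x11 = false.
Unit clause (x12) forces x12 = true.
Unit clause (!x22) forces x22 = false.
Unit clause (x21) forces x21 = true.
Unit clause (!x31) forces x31 = false.
Unit clause (x32) forces x32 = true.
But (!x32) is also a unit clause — contradiction.
Either choice for x11 ends in contradiction.

UNSATISFIABLE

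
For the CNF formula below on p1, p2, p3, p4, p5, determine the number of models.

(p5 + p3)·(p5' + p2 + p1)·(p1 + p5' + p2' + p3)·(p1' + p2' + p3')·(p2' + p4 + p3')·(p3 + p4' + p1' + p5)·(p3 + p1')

There are 2^5 = 32 truth assignments over (p1, p2, p3, p4, p5).
Split on p5. With p5 = 1, the clauses containing p5 are satisfied and p5' drops from the rest; 3 of the 2^4 = 16 assignments to the other variables satisfy what remains.
With p5 = 0, by the same count on the reduced clause set, 5 assignments work.
(One model: p1=F, p2=F, p3=T, p4=F, p5=F.)
Total: 3 + 5 = 8.

8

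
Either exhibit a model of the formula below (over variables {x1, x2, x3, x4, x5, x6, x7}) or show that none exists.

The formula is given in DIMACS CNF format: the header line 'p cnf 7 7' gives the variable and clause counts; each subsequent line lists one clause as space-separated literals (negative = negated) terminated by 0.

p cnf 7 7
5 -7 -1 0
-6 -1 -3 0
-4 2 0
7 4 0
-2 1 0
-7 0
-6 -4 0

x1=True, x2=True, x3=False, x4=True, x5=False, x6=False, x7=False

Unit clause (¬x7) forces x7 = False.
Unit clause (x4) forces x4 = True.
Unit clause (x2) forces x2 = True.
Unit clause (x1) forces x1 = True.
Unit clause (¬x6) forces x6 = False.
Every clause is now satisfied; x3, x5 are unconstrained.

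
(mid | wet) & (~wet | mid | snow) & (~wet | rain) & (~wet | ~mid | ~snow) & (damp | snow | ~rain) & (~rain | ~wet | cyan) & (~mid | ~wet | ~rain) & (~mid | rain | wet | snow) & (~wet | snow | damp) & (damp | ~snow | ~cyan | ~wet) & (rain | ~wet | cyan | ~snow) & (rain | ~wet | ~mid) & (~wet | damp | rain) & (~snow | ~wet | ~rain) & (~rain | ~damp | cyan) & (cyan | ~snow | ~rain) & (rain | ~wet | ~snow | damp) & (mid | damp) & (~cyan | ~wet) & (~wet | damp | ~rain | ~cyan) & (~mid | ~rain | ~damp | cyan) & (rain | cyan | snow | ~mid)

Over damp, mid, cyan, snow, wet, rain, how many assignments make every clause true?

There are 2^6 = 64 truth assignments over (damp, mid, cyan, snow, wet, rain).
Split on rain. With rain = 1, the clauses containing rain are satisfied and ~rain drops from the rest; 3 of the 2^5 = 32 assignments to the other variables satisfy what remains.
With rain = 0, by the same count on the reduced clause set, 4 assignments work.
(One model: damp=F, mid=T, cyan=F, snow=T, wet=F, rain=F.)
Total: 3 + 4 = 7.

7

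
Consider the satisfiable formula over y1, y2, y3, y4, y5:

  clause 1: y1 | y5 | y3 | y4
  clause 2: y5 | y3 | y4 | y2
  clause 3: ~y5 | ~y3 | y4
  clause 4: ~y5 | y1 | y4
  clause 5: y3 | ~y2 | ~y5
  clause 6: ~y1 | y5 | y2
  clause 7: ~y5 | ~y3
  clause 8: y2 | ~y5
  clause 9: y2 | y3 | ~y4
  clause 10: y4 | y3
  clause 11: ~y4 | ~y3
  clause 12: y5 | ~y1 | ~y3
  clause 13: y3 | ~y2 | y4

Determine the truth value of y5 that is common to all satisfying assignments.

False

Suppose y5 = 1.
(~y3) alone gives y3 = 0.
(~y2) alone gives y2 = 0.
Now (y2) is unsatisfied and unit — conflict.
So every satisfying assignment has y5 = False.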